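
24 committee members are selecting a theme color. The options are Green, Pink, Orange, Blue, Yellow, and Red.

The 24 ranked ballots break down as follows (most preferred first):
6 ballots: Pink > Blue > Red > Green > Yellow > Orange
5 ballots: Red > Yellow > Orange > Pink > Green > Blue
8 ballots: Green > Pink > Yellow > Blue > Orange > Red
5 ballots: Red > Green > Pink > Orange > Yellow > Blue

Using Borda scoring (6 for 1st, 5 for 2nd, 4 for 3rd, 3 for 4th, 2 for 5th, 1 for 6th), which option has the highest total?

Green: 6×3 + 5×2 + 8×6 + 5×5 = 101
Pink: 6×6 + 5×3 + 8×5 + 5×4 = 111
Orange: 6×1 + 5×4 + 8×2 + 5×3 = 57
Blue: 6×5 + 5×1 + 8×3 + 5×1 = 64
Yellow: 6×2 + 5×5 + 8×4 + 5×2 = 79
Red: 6×4 + 5×6 + 8×1 + 5×6 = 92

Pink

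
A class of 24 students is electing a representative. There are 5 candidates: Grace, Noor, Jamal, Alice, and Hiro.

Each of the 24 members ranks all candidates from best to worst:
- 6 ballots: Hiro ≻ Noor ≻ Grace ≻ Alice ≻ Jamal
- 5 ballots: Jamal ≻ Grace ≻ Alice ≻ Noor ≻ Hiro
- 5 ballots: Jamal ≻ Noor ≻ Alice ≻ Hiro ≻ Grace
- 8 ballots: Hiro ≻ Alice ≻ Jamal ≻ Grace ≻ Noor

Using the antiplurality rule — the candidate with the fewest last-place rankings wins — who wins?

Alice

Last-place votes: Grace 5, Noor 8, Jamal 6, Alice 0, Hiro 5.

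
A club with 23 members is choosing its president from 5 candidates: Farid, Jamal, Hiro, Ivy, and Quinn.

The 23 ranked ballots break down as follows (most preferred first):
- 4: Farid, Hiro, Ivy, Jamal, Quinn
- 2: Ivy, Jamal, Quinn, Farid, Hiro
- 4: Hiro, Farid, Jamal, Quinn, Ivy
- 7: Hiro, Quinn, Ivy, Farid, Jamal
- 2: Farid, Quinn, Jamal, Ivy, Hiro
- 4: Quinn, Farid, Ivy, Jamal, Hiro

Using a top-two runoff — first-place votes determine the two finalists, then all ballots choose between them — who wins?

Round 1 first-place votes: Farid 6, Jamal 0, Hiro 11, Ivy 2, Quinn 4. Hiro and Farid advance.
Runoff: Hiro is ranked above Farid on 11 ballots, Farid above Hiro on 12.

Farid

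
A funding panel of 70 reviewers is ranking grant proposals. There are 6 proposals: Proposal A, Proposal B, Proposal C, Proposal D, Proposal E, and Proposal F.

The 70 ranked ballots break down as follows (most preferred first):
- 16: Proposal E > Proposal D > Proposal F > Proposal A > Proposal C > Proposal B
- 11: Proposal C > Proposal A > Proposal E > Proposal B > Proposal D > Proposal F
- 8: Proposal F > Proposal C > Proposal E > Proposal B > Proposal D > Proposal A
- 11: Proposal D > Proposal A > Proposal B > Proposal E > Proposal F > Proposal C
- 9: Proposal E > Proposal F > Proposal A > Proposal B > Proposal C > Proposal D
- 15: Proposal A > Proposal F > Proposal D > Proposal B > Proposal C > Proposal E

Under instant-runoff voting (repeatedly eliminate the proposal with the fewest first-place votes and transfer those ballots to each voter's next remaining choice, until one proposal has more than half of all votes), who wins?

Proposal A

Round 1: Proposal A 15, Proposal B 0, Proposal C 11, Proposal D 11, Proposal E 25, Proposal F 8. Proposal B eliminated.
Round 2: Proposal A 15, Proposal C 11, Proposal D 11, Proposal E 25, Proposal F 8. Proposal F eliminated.
Round 3: Proposal A 15, Proposal C 19, Proposal D 11, Proposal E 25. Proposal D eliminated.
Round 4: Proposal A 26, Proposal C 19, Proposal E 25. Proposal C eliminated.
Round 5: Proposal A 37, Proposal E 33. Proposal A has a majority (≥36).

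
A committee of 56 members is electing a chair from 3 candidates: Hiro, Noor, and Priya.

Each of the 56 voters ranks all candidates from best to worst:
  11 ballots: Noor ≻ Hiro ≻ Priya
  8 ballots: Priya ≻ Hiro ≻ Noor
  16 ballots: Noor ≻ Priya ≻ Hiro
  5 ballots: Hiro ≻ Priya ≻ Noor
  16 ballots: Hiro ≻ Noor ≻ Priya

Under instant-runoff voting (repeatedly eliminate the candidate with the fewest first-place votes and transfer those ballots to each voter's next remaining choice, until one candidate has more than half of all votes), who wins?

Round 1: Hiro 21, Noor 27, Priya 8. Priya eliminated.
Round 2: Hiro 29, Noor 27. Hiro has a majority (≥29).

Hiro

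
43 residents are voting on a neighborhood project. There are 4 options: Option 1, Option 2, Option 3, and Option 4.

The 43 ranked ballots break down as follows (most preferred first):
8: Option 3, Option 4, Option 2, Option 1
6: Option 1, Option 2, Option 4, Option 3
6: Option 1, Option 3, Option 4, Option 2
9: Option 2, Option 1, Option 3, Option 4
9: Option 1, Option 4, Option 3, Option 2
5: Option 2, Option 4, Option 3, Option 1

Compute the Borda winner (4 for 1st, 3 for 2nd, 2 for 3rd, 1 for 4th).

Option 1

Option 1: 8×1 + 6×4 + 6×4 + 9×3 + 9×4 + 5×1 = 124
Option 2: 8×2 + 6×3 + 6×1 + 9×4 + 9×1 + 5×4 = 105
Option 3: 8×4 + 6×1 + 6×3 + 9×2 + 9×2 + 5×2 = 102
Option 4: 8×3 + 6×2 + 6×2 + 9×1 + 9×3 + 5×3 = 99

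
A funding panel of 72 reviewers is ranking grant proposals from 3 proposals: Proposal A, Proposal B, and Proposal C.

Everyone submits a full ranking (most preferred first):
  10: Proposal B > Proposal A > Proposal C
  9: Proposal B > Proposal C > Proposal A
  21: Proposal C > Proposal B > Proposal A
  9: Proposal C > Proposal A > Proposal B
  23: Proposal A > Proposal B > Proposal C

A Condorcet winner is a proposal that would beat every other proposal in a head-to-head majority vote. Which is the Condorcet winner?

Proposal B vs Proposal A: 40–32
Proposal B vs Proposal C: 42–30
Proposal B beats every other proposal.

Proposal B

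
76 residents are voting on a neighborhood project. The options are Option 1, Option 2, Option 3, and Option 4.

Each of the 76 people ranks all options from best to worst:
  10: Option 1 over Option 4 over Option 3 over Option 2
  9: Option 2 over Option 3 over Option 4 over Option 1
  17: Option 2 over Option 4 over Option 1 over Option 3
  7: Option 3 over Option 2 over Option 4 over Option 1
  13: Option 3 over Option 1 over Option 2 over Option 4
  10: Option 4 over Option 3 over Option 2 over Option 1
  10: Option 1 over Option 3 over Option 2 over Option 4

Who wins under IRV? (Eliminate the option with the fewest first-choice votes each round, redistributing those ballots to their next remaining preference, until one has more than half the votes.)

Option 3

Round 1: Option 1 20, Option 2 26, Option 3 20, Option 4 10. Option 4 eliminated.
Round 2: Option 1 20, Option 2 26, Option 3 30. Option 1 eliminated.
Round 3: Option 2 26, Option 3 50. Option 3 has a majority (≥39).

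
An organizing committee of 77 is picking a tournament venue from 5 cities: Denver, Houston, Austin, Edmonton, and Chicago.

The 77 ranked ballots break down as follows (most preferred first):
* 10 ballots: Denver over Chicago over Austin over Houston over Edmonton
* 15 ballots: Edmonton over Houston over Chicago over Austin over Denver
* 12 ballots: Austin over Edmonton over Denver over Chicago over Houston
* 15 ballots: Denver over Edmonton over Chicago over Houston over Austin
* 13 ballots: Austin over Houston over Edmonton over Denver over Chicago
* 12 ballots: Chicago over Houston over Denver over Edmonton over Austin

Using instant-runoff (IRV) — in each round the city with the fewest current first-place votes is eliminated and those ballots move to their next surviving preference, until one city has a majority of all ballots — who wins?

Austin

Round 1: Denver 25, Houston 0, Austin 25, Edmonton 15, Chicago 12. Houston eliminated.
Round 2: Denver 25, Austin 25, Edmonton 15, Chicago 12. Chicago eliminated.
Round 3: Denver 37, Austin 25, Edmonton 15. Edmonton eliminated.
Round 4: Denver 37, Austin 40. Austin has a majority (≥39).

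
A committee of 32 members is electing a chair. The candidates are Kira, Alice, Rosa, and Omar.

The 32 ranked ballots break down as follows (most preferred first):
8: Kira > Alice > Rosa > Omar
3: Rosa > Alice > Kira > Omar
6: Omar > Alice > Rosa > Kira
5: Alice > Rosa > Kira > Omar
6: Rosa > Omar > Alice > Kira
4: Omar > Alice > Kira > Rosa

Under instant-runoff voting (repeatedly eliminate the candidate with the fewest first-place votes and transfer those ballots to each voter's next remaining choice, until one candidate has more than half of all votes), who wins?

Rosa

Round 1: Kira 8, Alice 5, Rosa 9, Omar 10. Alice eliminated.
Round 2: Kira 8, Rosa 14, Omar 10. Kira eliminated.
Round 3: Rosa 22, Omar 10. Rosa has a majority (≥17).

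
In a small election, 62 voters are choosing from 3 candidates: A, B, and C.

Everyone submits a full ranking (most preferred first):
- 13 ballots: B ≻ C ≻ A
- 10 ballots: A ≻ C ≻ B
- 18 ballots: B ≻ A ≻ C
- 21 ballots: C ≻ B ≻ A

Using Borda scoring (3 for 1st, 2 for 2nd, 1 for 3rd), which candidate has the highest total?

A: 13×1 + 10×3 + 18×2 + 21×1 = 100
B: 13×3 + 10×1 + 18×3 + 21×2 = 145
C: 13×2 + 10×2 + 18×1 + 21×3 = 127

B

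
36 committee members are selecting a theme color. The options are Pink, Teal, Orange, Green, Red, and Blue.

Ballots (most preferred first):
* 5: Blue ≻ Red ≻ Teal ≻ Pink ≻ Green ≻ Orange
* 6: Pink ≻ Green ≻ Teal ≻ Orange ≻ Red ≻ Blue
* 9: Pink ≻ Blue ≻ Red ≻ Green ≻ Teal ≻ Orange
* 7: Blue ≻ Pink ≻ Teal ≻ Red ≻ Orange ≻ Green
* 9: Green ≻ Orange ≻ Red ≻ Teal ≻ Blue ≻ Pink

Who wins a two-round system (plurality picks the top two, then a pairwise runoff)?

Round 1 first-place votes: Pink 15, Teal 0, Orange 0, Green 9, Red 0, Blue 12. Pink and Blue advance.
Runoff: Pink is ranked above Blue on 15 ballots, Blue above Pink on 21.

Blue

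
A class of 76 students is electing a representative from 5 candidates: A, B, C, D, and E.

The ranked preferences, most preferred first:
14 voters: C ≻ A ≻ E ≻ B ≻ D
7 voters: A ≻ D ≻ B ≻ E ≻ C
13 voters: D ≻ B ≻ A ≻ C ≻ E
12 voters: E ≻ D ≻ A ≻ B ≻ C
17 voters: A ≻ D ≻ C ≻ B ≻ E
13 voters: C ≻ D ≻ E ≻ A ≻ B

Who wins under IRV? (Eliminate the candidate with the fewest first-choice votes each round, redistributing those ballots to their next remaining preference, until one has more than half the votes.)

D

Round 1: A 24, B 0, C 27, D 13, E 12. B eliminated.
Round 2: A 24, C 27, D 13, E 12. E eliminated.
Round 3: A 24, C 27, D 25. A eliminated.
Round 4: C 27, D 49. D has a majority (≥39).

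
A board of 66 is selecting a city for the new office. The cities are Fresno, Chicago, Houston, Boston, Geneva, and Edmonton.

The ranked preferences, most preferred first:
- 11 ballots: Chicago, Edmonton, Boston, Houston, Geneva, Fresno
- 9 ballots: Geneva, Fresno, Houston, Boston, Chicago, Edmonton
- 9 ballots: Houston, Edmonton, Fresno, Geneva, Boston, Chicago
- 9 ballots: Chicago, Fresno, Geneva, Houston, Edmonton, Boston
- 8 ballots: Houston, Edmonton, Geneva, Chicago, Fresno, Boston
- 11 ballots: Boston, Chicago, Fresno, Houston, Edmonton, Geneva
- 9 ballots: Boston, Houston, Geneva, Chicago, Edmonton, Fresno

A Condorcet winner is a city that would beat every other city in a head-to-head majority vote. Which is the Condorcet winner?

Houston vs Fresno: 37–29
Houston vs Chicago: 35–31
Houston vs Boston: 35–31
Houston vs Geneva: 48–18
Houston vs Edmonton: 55–11
Houston beats every other city.

Houston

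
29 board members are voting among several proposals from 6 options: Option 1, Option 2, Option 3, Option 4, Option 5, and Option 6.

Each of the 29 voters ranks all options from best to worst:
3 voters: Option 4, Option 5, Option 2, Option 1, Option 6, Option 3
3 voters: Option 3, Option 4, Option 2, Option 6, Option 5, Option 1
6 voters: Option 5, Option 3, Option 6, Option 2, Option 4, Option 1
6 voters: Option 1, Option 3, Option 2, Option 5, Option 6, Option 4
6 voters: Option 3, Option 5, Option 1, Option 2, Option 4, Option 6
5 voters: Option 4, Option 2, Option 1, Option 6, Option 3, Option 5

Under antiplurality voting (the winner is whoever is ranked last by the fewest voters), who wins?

Last-place votes: Option 1 9, Option 2 0, Option 3 3, Option 4 6, Option 5 5, Option 6 6.

Option 2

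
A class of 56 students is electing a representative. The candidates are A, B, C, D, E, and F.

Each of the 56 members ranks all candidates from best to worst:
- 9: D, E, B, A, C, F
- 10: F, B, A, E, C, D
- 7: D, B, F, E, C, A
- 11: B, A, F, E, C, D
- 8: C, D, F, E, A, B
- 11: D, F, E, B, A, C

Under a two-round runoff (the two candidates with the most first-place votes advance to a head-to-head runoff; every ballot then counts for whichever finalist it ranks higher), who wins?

Round 1 first-place votes: A 0, B 11, C 8, D 27, E 0, F 10. D and B advance.
Runoff: D is ranked above B on 35 ballots, B above D on 21.

D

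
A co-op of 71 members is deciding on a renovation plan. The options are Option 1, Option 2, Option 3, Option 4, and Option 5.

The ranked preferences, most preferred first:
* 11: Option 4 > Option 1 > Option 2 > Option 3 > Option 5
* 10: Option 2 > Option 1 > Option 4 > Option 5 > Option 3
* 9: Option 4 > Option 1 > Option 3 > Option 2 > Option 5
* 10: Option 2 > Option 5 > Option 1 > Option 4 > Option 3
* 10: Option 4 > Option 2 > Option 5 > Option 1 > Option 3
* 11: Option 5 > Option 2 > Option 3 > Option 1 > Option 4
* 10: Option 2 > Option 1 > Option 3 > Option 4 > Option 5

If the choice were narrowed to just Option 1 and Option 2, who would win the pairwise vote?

Option 2

Option 1 is ranked above Option 2 on 20 ballots; Option 2 above Option 1 on 51.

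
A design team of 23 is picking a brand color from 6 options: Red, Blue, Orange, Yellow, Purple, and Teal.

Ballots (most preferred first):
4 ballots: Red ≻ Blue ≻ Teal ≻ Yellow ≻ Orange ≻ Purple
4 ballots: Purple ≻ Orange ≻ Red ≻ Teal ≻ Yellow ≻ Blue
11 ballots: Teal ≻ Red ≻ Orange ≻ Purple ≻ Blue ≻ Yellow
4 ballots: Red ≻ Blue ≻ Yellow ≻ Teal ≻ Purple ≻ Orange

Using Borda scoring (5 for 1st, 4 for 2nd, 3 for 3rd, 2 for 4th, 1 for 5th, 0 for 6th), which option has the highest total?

Red: 4×5 + 4×3 + 11×4 + 4×5 = 96
Blue: 4×4 + 4×0 + 11×1 + 4×4 = 43
Orange: 4×1 + 4×4 + 11×3 + 4×0 = 53
Yellow: 4×2 + 4×1 + 11×0 + 4×3 = 24
Purple: 4×0 + 4×5 + 11×2 + 4×1 = 46
Teal: 4×3 + 4×2 + 11×5 + 4×2 = 83

Red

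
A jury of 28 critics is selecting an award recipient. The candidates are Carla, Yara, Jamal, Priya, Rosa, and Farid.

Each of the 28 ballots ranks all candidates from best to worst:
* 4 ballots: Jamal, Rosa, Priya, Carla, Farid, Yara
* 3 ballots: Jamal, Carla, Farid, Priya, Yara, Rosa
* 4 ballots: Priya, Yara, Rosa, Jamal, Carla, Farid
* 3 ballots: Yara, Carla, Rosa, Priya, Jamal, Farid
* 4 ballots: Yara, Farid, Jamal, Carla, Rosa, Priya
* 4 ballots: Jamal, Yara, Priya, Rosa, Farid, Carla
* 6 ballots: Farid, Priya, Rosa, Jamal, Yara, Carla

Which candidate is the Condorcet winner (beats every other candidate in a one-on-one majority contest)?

Jamal vs Carla: 25–3
Jamal vs Yara: 17–11
Jamal vs Priya: 15–13
Jamal vs Rosa: 15–13
Jamal vs Farid: 18–10
Jamal beats every other candidate.

Jamal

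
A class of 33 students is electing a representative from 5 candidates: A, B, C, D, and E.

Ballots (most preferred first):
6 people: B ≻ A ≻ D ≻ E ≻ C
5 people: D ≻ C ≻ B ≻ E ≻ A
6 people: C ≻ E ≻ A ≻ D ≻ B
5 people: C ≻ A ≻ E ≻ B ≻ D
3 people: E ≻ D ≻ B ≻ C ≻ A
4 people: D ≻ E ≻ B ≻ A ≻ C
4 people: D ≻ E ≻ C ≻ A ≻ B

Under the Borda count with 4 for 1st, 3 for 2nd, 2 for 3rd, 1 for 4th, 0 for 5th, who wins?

A: 6×3 + 5×0 + 6×2 + 5×3 + 3×0 + 4×1 + 4×1 = 53
B: 6×4 + 5×2 + 6×0 + 5×1 + 3×2 + 4×2 + 4×0 = 53
C: 6×0 + 5×3 + 6×4 + 5×4 + 3×1 + 4×0 + 4×2 = 70
D: 6×2 + 5×4 + 6×1 + 5×0 + 3×3 + 4×4 + 4×4 = 79
E: 6×1 + 5×1 + 6×3 + 5×2 + 3×4 + 4×3 + 4×3 = 75

D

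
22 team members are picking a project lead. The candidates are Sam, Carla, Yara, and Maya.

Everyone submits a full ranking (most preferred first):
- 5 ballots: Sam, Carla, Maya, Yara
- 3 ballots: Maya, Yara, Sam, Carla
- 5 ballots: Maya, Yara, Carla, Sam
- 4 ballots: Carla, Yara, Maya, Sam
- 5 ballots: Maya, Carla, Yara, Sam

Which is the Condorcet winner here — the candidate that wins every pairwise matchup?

Maya

Maya vs Sam: 17–5
Maya vs Carla: 13–9
Maya vs Yara: 18–4
Maya beats every other candidate.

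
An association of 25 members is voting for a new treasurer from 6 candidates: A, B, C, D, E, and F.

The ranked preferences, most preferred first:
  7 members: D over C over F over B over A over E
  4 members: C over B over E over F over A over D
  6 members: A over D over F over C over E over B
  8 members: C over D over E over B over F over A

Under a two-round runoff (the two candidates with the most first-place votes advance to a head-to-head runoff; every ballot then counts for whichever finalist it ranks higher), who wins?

Round 1 first-place votes: A 6, B 0, C 12, D 7, E 0, F 0. C and D advance.
Runoff: C is ranked above D on 12 ballots, D above C on 13.

D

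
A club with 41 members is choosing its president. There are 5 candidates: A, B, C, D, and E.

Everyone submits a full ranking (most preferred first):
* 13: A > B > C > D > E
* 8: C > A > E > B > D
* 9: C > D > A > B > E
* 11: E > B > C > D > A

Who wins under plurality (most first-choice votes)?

First-place votes: A 13, B 0, C 17, D 0, E 11.

C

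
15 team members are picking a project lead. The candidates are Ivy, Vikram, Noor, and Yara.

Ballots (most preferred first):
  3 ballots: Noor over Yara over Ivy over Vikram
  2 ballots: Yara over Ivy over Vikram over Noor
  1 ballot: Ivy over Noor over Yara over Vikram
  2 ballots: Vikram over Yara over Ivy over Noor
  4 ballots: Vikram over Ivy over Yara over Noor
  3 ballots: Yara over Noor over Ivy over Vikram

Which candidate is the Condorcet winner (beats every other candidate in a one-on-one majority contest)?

Yara vs Ivy: 10–5
Yara vs Vikram: 9–6
Yara vs Noor: 11–4
Yara beats every other candidate.

Yara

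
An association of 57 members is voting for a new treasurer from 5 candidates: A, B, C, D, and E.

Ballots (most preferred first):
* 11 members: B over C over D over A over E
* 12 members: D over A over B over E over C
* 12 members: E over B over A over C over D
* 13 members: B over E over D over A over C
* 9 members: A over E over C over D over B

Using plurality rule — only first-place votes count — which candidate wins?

B

First-place votes: A 9, B 24, C 0, D 12, E 12.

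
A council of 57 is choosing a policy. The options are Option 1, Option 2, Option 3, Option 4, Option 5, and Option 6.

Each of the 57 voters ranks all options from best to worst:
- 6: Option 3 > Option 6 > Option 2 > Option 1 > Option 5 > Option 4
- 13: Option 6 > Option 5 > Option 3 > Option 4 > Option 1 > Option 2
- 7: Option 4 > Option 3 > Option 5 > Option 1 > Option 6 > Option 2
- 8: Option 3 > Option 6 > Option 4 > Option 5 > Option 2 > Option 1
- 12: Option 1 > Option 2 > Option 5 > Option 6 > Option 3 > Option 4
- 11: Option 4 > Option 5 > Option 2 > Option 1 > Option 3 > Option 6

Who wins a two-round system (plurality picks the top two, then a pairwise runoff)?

Round 1 first-place votes: Option 1 12, Option 2 0, Option 3 14, Option 4 18, Option 5 0, Option 6 13. Option 4 and Option 3 advance.
Runoff: Option 4 is ranked above Option 3 on 18 ballots, Option 3 above Option 4 on 39.

Option 3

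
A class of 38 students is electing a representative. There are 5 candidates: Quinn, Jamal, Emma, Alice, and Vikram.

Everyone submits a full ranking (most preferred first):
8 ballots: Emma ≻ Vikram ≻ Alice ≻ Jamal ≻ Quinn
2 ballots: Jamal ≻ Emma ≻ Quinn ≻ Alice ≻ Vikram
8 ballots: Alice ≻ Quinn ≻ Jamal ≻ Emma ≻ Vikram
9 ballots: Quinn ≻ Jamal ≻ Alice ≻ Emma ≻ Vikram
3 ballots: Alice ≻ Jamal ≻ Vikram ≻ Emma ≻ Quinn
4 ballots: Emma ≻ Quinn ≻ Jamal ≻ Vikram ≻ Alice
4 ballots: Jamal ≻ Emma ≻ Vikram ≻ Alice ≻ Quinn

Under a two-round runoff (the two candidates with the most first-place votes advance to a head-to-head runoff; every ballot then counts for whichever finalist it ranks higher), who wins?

Round 1 first-place votes: Quinn 9, Jamal 6, Emma 12, Alice 11, Vikram 0. Emma and Alice advance.
Runoff: Emma is ranked above Alice on 18 ballots, Alice above Emma on 20.

Alice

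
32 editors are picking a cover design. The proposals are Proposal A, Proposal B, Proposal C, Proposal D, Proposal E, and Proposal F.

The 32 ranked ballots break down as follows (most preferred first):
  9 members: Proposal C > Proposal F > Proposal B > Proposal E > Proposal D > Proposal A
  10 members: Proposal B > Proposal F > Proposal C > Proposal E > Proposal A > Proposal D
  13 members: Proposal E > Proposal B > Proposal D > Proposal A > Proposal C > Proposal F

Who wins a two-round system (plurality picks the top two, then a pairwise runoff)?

Proposal B

Round 1 first-place votes: Proposal A 0, Proposal B 10, Proposal C 9, Proposal D 0, Proposal E 13, Proposal F 0. Proposal E and Proposal B advance.
Runoff: Proposal E is ranked above Proposal B on 13 ballots, Proposal B above Proposal E on 19.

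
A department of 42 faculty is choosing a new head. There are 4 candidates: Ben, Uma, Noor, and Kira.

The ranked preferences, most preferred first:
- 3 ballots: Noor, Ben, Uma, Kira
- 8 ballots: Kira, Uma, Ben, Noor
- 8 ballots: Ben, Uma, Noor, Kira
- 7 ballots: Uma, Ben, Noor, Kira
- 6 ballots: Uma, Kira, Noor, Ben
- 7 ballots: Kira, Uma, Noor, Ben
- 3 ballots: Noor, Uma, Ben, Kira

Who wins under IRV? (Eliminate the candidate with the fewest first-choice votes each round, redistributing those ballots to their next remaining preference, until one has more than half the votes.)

Round 1: Ben 8, Uma 13, Noor 6, Kira 15. Noor eliminated.
Round 2: Ben 11, Uma 16, Kira 15. Ben eliminated.
Round 3: Uma 27, Kira 15. Uma has a majority (≥22).

Uma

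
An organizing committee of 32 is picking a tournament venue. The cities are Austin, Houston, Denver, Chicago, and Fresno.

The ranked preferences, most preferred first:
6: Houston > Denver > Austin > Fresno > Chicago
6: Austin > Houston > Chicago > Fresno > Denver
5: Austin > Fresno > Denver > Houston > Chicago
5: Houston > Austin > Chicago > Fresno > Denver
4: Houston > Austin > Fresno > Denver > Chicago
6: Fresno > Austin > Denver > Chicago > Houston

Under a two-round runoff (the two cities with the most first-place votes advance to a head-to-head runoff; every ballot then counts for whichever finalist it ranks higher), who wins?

Round 1 first-place votes: Austin 11, Houston 15, Denver 0, Chicago 0, Fresno 6. Houston and Austin advance.
Runoff: Houston is ranked above Austin on 15 ballots, Austin above Houston on 17.

Austin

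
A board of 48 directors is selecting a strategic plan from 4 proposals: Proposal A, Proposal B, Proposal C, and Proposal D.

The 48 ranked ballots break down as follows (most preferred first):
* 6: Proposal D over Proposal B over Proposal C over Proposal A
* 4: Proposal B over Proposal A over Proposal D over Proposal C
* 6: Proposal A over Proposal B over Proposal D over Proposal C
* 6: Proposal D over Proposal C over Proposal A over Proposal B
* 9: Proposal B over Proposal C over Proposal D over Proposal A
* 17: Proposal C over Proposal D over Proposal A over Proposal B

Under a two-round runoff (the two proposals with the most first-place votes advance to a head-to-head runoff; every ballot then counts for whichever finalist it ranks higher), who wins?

Round 1 first-place votes: Proposal A 6, Proposal B 13, Proposal C 17, Proposal D 12. Proposal C and Proposal B advance.
Runoff: Proposal C is ranked above Proposal B on 23 ballots, Proposal B above Proposal C on 25.

Proposal B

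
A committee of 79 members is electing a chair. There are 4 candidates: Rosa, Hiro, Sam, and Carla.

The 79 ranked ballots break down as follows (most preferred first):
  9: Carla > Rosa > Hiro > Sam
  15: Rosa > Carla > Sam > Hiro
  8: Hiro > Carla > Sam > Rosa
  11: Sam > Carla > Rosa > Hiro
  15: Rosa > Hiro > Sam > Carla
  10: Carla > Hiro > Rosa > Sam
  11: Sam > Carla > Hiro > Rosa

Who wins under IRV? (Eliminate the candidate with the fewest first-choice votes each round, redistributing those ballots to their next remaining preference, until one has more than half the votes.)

Carla

Round 1: Rosa 30, Hiro 8, Sam 22, Carla 19. Hiro eliminated.
Round 2: Rosa 30, Sam 22, Carla 27. Sam eliminated.
Round 3: Rosa 30, Carla 49. Carla has a majority (≥40).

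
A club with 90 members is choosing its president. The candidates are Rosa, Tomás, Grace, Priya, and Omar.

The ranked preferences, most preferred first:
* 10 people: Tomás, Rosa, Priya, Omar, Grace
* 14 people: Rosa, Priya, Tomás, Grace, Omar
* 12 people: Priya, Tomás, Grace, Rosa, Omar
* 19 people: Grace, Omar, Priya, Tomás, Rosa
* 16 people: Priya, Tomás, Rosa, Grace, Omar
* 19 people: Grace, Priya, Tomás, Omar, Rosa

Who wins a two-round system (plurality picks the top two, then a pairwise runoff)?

Round 1 first-place votes: Rosa 14, Tomás 10, Grace 38, Priya 28, Omar 0. Grace and Priya advance.
Runoff: Grace is ranked above Priya on 38 ballots, Priya above Grace on 52.

Priya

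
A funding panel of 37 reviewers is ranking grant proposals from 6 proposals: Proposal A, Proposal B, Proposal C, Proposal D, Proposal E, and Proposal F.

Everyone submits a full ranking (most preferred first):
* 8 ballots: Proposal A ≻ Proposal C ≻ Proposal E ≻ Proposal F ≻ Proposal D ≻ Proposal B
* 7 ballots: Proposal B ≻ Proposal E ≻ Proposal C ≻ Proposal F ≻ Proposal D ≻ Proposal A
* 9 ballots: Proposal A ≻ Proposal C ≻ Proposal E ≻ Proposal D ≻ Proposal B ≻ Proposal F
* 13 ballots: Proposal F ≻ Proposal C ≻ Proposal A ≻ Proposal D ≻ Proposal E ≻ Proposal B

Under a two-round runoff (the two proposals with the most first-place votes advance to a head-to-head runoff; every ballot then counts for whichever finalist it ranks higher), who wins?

Proposal F

Round 1 first-place votes: Proposal A 17, Proposal B 7, Proposal C 0, Proposal D 0, Proposal E 0, Proposal F 13. Proposal A and Proposal F advance.
Runoff: Proposal A is ranked above Proposal F on 17 ballots, Proposal F above Proposal A on 20.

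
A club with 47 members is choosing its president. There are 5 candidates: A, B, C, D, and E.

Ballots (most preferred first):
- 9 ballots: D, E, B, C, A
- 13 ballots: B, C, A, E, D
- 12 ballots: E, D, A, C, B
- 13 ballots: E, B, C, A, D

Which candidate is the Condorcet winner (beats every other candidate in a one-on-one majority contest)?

E vs A: 34–13
E vs B: 34–13
E vs C: 34–13
E vs D: 38–9
E beats every other candidate.

E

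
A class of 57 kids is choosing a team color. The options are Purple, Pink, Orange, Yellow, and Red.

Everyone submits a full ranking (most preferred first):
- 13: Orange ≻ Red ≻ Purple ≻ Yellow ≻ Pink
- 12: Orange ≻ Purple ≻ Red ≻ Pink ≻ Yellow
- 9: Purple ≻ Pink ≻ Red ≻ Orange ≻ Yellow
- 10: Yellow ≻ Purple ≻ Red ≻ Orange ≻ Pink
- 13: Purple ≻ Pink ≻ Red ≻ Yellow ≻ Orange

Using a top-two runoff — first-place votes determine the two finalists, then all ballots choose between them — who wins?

Purple

Round 1 first-place votes: Purple 22, Pink 0, Orange 25, Yellow 10, Red 0. Orange and Purple advance.
Runoff: Orange is ranked above Purple on 25 ballots, Purple above Orange on 32.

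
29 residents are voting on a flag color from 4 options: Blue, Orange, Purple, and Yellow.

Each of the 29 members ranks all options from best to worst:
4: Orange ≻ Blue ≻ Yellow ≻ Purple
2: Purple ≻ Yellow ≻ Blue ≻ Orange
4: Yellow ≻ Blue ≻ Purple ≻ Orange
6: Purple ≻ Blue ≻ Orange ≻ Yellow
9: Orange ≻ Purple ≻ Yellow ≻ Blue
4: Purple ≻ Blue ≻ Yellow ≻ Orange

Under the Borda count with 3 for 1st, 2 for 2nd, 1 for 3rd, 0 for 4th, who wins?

Purple

Blue: 4×2 + 2×1 + 4×2 + 6×2 + 9×0 + 4×2 = 38
Orange: 4×3 + 2×0 + 4×0 + 6×1 + 9×3 + 4×0 = 45
Purple: 4×0 + 2×3 + 4×1 + 6×3 + 9×2 + 4×3 = 58
Yellow: 4×1 + 2×2 + 4×3 + 6×0 + 9×1 + 4×1 = 33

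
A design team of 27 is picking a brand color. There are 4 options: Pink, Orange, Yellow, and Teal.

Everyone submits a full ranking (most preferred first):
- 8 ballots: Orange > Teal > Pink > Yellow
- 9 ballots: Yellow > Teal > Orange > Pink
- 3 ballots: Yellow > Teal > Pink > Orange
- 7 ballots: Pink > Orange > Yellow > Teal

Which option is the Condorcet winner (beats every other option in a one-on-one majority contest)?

Orange vs Pink: 17–10
Orange vs Yellow: 15–12
Orange vs Teal: 15–12
Orange beats every other option.

Orange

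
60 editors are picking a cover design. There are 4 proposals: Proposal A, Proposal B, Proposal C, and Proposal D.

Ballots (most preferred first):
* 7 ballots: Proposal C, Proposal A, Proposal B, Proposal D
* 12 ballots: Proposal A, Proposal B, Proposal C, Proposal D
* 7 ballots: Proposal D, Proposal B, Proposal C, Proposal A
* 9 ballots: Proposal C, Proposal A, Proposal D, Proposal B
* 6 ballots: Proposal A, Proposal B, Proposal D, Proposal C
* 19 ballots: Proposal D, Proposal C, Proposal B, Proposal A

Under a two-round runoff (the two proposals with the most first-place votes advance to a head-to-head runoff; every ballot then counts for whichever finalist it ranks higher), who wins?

Round 1 first-place votes: Proposal A 18, Proposal B 0, Proposal C 16, Proposal D 26. Proposal D and Proposal A advance.
Runoff: Proposal D is ranked above Proposal A on 26 ballots, Proposal A above Proposal D on 34.

Proposal A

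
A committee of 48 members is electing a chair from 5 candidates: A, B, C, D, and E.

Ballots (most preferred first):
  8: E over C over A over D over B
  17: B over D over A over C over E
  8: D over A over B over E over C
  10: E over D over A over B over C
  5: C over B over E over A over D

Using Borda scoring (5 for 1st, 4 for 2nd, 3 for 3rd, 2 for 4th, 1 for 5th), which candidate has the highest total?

A: 8×3 + 17×3 + 8×4 + 10×3 + 5×2 = 147
B: 8×1 + 17×5 + 8×3 + 10×2 + 5×4 = 157
C: 8×4 + 17×2 + 8×1 + 10×1 + 5×5 = 109
D: 8×2 + 17×4 + 8×5 + 10×4 + 5×1 = 169
E: 8×5 + 17×1 + 8×2 + 10×5 + 5×3 = 138

D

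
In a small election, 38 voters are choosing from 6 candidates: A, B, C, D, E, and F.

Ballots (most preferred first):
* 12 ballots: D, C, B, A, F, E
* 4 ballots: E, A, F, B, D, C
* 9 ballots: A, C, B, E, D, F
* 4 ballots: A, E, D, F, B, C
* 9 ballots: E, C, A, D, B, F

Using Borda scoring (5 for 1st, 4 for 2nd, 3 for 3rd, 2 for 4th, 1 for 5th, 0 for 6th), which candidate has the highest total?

A: 12×2 + 4×4 + 9×5 + 4×5 + 9×3 = 132
B: 12×3 + 4×2 + 9×3 + 4×1 + 9×1 = 84
C: 12×4 + 4×0 + 9×4 + 4×0 + 9×4 = 120
D: 12×5 + 4×1 + 9×1 + 4×3 + 9×2 = 103
E: 12×0 + 4×5 + 9×2 + 4×4 + 9×5 = 99
F: 12×1 + 4×3 + 9×0 + 4×2 + 9×0 = 32

A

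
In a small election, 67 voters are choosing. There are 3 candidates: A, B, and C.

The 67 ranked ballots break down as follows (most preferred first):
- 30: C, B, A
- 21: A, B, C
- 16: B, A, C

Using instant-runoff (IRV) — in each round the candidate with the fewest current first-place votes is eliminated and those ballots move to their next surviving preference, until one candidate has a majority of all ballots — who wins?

Round 1: A 21, B 16, C 30. B eliminated.
Round 2: A 37, C 30. A has a majority (≥34).

A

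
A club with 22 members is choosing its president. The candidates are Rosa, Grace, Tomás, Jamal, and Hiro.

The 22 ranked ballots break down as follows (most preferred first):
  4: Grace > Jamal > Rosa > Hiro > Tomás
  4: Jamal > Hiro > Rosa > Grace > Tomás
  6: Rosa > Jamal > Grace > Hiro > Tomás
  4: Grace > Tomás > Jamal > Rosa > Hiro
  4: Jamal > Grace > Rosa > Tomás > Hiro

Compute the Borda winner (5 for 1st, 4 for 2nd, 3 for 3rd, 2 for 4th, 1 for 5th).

Jamal

Rosa: 4×3 + 4×3 + 6×5 + 4×2 + 4×3 = 74
Grace: 4×5 + 4×2 + 6×3 + 4×5 + 4×4 = 82
Tomás: 4×1 + 4×1 + 6×1 + 4×4 + 4×2 = 38
Jamal: 4×4 + 4×5 + 6×4 + 4×3 + 4×5 = 92
Hiro: 4×2 + 4×4 + 6×2 + 4×1 + 4×1 = 44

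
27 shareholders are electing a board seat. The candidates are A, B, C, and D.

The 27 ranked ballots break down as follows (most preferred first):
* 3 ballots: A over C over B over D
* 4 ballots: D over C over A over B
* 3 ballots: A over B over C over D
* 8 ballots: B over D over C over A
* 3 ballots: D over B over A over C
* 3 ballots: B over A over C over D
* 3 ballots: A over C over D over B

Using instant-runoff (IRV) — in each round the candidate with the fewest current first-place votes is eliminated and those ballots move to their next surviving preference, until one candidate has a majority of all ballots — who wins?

B

Round 1: A 9, B 11, C 0, D 7. C eliminated.
Round 2: A 9, B 11, D 7. D eliminated.
Round 3: A 13, B 14. B has a majority (≥14).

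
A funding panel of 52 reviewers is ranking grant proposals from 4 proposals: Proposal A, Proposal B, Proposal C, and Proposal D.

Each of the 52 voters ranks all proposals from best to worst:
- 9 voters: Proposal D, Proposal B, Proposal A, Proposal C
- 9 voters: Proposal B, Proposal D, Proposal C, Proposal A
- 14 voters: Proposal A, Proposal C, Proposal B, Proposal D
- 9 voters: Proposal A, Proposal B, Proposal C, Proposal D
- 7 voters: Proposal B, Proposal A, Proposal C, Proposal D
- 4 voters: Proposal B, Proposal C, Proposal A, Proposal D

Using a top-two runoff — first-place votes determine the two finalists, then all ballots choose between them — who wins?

Proposal B

Round 1 first-place votes: Proposal A 23, Proposal B 20, Proposal C 0, Proposal D 9. Proposal A and Proposal B advance.
Runoff: Proposal A is ranked above Proposal B on 23 ballots, Proposal B above Proposal A on 29.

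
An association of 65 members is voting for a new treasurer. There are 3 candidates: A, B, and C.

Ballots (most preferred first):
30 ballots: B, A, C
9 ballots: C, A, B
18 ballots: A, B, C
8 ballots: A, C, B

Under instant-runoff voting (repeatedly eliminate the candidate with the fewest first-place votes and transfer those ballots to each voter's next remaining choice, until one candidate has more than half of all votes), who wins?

Round 1: A 26, B 30, C 9. C eliminated.
Round 2: A 35, B 30. A has a majority (≥33).

A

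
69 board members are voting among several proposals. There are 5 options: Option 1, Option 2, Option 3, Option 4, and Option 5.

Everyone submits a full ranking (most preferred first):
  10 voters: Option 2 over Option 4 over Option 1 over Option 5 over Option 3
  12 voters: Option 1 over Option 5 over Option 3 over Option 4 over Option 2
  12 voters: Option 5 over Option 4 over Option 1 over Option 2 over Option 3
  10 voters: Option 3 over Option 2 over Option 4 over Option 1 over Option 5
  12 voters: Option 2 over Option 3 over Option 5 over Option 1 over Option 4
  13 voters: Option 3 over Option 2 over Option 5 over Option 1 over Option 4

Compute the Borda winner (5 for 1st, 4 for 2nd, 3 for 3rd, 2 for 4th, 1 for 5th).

Option 2

Option 1: 10×3 + 12×5 + 12×3 + 10×2 + 12×2 + 13×2 = 196
Option 2: 10×5 + 12×1 + 12×2 + 10×4 + 12×5 + 13×4 = 238
Option 3: 10×1 + 12×3 + 12×1 + 10×5 + 12×4 + 13×5 = 221
Option 4: 10×4 + 12×2 + 12×4 + 10×3 + 12×1 + 13×1 = 167
Option 5: 10×2 + 12×4 + 12×5 + 10×1 + 12×3 + 13×3 = 213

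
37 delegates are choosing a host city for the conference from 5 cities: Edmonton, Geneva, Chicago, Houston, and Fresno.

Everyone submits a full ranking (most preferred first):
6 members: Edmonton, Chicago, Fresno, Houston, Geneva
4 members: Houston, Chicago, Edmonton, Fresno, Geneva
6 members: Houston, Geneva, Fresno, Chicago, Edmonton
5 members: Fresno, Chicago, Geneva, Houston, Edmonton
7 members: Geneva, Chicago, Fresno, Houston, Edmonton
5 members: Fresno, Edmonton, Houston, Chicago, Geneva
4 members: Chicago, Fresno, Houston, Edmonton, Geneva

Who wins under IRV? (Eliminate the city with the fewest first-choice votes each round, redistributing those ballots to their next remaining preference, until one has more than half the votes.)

Round 1: Edmonton 6, Geneva 7, Chicago 4, Houston 10, Fresno 10. Chicago eliminated.
Round 2: Edmonton 6, Geneva 7, Houston 10, Fresno 14. Edmonton eliminated.
Round 3: Geneva 7, Houston 10, Fresno 20. Fresno has a majority (≥19).

Fresno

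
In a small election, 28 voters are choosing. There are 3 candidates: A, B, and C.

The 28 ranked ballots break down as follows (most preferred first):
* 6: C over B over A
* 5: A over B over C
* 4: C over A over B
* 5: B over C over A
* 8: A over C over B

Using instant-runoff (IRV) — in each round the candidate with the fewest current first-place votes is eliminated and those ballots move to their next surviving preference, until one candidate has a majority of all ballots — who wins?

Round 1: A 13, B 5, C 10. B eliminated.
Round 2: A 13, C 15. C has a majority (≥15).

C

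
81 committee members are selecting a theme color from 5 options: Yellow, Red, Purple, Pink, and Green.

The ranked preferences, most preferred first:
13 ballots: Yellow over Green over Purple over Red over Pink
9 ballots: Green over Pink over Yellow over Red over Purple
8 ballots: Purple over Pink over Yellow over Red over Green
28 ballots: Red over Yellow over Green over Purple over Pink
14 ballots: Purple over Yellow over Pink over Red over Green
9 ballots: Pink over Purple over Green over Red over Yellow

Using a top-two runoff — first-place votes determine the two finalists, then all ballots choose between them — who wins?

Purple

Round 1 first-place votes: Yellow 13, Red 28, Purple 22, Pink 9, Green 9. Red and Purple advance.
Runoff: Red is ranked above Purple on 37 ballots, Purple above Red on 44.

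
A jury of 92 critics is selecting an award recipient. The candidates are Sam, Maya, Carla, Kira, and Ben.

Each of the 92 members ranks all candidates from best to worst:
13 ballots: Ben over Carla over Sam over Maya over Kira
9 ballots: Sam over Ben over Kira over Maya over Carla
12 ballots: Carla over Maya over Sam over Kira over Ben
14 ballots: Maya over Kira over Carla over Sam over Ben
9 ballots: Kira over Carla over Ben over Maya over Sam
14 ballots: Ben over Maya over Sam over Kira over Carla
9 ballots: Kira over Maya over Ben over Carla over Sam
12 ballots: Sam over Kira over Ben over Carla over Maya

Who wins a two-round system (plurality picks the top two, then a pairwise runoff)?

Sam

Round 1 first-place votes: Sam 21, Maya 14, Carla 12, Kira 18, Ben 27. Ben and Sam advance.
Runoff: Ben is ranked above Sam on 45 ballots, Sam above Ben on 47.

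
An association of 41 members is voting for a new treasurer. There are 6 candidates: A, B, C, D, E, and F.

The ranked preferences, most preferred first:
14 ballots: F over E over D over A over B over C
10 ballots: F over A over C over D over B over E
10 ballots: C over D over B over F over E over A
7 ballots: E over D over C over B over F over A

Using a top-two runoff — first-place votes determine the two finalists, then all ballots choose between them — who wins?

F

Round 1 first-place votes: A 0, B 0, C 10, D 0, E 7, F 24. F and C advance.
Runoff: F is ranked above C on 24 ballots, C above F on 17.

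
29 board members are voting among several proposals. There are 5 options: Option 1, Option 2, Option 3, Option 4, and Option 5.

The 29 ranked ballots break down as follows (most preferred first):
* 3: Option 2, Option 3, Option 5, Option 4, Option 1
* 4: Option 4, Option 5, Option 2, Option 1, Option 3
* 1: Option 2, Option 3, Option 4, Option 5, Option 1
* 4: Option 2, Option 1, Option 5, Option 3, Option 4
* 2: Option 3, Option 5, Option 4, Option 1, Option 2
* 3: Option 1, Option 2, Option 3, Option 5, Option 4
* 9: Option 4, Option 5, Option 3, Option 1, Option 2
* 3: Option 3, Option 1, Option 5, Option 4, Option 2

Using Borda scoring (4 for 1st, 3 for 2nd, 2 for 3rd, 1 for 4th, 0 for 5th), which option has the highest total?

Option 1: 3×0 + 4×1 + 1×0 + 4×3 + 2×1 + 3×4 + 9×1 + 3×3 = 48
Option 2: 3×4 + 4×2 + 1×4 + 4×4 + 2×0 + 3×3 + 9×0 + 3×0 = 49
Option 3: 3×3 + 4×0 + 1×3 + 4×1 + 2×4 + 3×2 + 9×2 + 3×4 = 60
Option 4: 3×1 + 4×4 + 1×2 + 4×0 + 2×2 + 3×0 + 9×4 + 3×1 = 64
Option 5: 3×2 + 4×3 + 1×1 + 4×2 + 2×3 + 3×1 + 9×3 + 3×2 = 69

Option 5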